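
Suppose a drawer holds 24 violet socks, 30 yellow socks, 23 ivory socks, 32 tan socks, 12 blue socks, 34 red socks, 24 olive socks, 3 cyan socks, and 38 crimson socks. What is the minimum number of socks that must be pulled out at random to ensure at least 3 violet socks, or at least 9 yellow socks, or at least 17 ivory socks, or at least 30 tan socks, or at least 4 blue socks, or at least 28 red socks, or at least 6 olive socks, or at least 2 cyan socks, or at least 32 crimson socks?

The worst case stops just short of every target: 2 violet, 8 yellow, 16 ivory, 29 tan, 3 blue, 27 red, 5 olive, 1 cyan, 31 crimson — 2 + 8 + 16 + 29 + 3 + 27 + 5 + 1 + 31 = 122 socks.
One more sock must push some color to its target, so 122 + 1 = 123.

123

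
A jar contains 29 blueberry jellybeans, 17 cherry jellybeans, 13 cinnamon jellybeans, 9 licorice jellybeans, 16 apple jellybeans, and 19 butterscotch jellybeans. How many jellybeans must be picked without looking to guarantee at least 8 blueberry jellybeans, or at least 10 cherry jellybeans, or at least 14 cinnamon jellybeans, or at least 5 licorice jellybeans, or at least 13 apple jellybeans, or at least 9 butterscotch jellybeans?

The worst case stops just short of every target: 7 blueberry, 9 cherry, 13 cinnamon, 4 licorice, 12 apple, 8 butterscotch — 7 + 9 + 13 + 4 + 12 + 8 = 53 jellybeans.
One more jellybean must push some flavor to its target, so 53 + 1 = 54.

54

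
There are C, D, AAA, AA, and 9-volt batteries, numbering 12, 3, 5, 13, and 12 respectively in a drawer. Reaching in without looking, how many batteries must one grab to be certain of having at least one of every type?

43

The hardest type to obtain is D: we could draw every other battery first — 45 − 3 = 42 batteries — without a single D one.
The next draw must be D, so 42 + 1 = 43.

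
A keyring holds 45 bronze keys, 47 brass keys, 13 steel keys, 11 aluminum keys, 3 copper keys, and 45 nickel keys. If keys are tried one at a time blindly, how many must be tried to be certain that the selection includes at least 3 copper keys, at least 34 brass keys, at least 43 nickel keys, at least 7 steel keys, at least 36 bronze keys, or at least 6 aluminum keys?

The worst case stops just short of every target: 35 bronze, 33 brass, 6 steel, 5 aluminum, 2 copper, 42 nickel — 35 + 33 + 6 + 5 + 2 + 42 = 123 keys.
One more key must push some type to its target, so 123 + 1 = 124.

124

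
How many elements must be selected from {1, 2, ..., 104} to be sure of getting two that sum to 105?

Partition {1, …, 104} into 52 pairs: {1,104}, {2,103}, …, {52,53}.
Choosing 52 integers — say the integers 1 through 52 — takes one from each pair and avoids the property.
Choosing 53 forces two into the same pair by pigeonhole, and those sum to 105. So 53.

53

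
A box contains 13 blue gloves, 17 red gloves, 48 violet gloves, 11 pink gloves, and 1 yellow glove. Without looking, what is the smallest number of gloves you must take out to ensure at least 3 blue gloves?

To avoid blue gloves as long as possible, exhaust the other 4 colors first.
The worst case draws every non-blue glove first: 17 + 48 + 11 + 1 = 77.
The next 3 draws are then forced to be blue, giving 77 + 3 = 80.

80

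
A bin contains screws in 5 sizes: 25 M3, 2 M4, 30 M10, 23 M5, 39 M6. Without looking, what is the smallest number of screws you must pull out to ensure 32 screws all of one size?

In the worst case we take at most 31 of each size, but all 25 M3, all 2 M4, all 30 M10, and all 23 M5 (fewer than 31), giving 25 + 2 + 30 + 23 + 31 = 111.
One more screw then forces some size to 32, so 111 + 1 = 112.

112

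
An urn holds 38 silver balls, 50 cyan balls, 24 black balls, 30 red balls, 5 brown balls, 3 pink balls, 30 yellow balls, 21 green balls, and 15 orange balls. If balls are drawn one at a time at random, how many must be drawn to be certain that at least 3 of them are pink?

216

To avoid pink balls as long as possible, exhaust the other 8 colors first.
The worst case draws every non-pink ball first: 38 + 50 + 24 + 30 + 5 + 30 + 21 + 15 = 213.
The next 3 draws are then forced to be pink, giving 213 + 3 = 216.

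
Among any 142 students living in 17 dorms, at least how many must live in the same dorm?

9

If each of the 17 dorms held at most 8, the total would be at most 17 × 8 = 136 < 142, a contradiction.
So at least one holds ⌈142/17⌉ = 9.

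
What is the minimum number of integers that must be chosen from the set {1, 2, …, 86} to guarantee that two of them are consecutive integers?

Partition {1, …, 86} into 43 pairs: {1,2}, {3,4}, …, {85,86}.
Choosing 43 integers — say the 43 even numbers 2, 4, …, 86 — takes one from each pair and avoids the property.
Choosing 44 forces two into the same pair by pigeonhole, and those are consecutive. So 44.

44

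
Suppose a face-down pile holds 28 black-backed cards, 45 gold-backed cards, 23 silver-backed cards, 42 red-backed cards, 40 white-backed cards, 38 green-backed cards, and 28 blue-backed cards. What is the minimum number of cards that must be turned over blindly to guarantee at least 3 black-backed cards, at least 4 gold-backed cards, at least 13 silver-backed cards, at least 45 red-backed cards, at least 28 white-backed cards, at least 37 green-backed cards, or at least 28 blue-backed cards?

Each of the 7 back colors has its own threshold; avoid all of them simultaneously.
The worst case stops just short of every target: 2 black-backed, 3 gold-backed, 12 silver-backed, all 42 red-backed, 27 white-backed, 36 green-backed, 27 blue-backed — 2 + 3 + 12 + 42 + 27 + 36 + 27 = 149 cards.
One more card must push some back color to its target, so 149 + 1 = 150.

150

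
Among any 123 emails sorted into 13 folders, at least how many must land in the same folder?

The 123 emails fall into 13 folders.
If each of the 13 folders held at most 9, the total would be at most 13 × 9 = 117 < 123, a contradiction.
So at least one holds ⌈123/13⌉ = 10.

10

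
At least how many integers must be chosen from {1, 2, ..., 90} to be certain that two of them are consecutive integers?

46

Partition {1, …, 90} into 45 pairs: {1,2}, {3,4}, …, {89,90}.
Choosing 45 integers — say the 45 even numbers 2, 4, …, 90 — takes one from each pair and avoids the property.
Choosing 46 forces two into the same pair by pigeonhole, and those are consecutive. So 46.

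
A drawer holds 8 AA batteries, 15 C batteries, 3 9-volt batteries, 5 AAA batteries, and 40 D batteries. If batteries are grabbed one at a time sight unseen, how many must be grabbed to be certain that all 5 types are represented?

The hardest type to obtain is 9-volt: we could draw every other battery first — 71 − 3 = 68 batteries — without a single 9-volt one.
The next draw must be 9-volt, so 68 + 1 = 69.

69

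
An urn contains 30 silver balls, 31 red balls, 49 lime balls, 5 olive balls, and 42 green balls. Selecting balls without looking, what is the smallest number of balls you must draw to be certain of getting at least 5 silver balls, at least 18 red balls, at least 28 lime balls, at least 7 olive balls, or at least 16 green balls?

The worst case stops just short of every target: 4 silver, 17 red, 27 lime, all 5 olive, 15 green — 4 + 17 + 27 + 5 + 15 = 68 balls.
One more ball must push some color to its target, so 68 + 1 = 69.

69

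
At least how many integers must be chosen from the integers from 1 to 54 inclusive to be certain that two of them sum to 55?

Partition {1, …, 54} into 27 pairs: {1,54}, {2,53}, …, {27,28}.
Choosing 27 integers — say the integers 1 through 27 — takes one from each pair and avoids the property.
Choosing 28 forces two into the same pair by pigeonhole, and those sum to 55. So 28.

28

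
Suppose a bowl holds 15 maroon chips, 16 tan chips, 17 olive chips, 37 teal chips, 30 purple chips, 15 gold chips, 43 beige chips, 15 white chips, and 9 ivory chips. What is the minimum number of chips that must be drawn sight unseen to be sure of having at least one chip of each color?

189

The hardest color to obtain is ivory: we could draw every other chip first — 197 − 9 = 188 chips — without a single ivory one.
The next draw must be ivory, so 188 + 1 = 189.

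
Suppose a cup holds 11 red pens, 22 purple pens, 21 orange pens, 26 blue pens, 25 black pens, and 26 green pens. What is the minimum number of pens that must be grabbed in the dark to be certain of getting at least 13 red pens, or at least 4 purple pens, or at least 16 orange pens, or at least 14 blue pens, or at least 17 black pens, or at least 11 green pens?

69

The worst case stops just short of every target: all 11 red, 3 purple, 15 orange, 13 blue, 16 black, 10 green — 11 + 3 + 15 + 13 + 16 + 10 = 68 pens.
One more pen must push some ink color to its target, so 68 + 1 = 69.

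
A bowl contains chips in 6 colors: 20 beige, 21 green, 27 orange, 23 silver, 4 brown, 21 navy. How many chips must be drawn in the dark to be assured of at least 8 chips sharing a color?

In the worst case we take at most 7 of each color, but all 4 brown (fewer than 7), giving 7 + 7 + 7 + 7 + 4 + 7 = 39.
One more chip then forces some color to 8, so 39 + 1 = 40.

40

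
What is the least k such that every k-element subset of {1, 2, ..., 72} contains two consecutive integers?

37

Partition {1, …, 72} into 36 pairs: {1,2}, {3,4}, …, {71,72}.
Choosing 36 integers — say the 36 even numbers 2, 4, …, 72 — takes one from each pair and avoids the property.
Choosing 37 forces two into the same pair by pigeonhole, and those are consecutive. So 37.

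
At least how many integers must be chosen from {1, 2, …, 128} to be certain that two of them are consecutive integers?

Partition {1, …, 128} into 64 pairs: {1,2}, {3,4}, …, {127,128}.
Choosing 64 integers — say the 64 even numbers 2, 4, …, 128 — takes one from each pair and avoids the property.
Choosing 65 forces two into the same pair by pigeonhole, and those are consecutive. So 65.

65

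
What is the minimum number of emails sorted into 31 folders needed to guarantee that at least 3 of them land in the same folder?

63

There are 31 folders acting as pigeonholes.
With 31 × 2 = 62 emails we could place exactly 2 in each, with no class reaching 3.
One more forces some class to hold 3, so 62 + 1 = 63.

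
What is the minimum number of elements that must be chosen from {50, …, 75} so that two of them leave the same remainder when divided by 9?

Use the pigeonhole principle on residue classes: group the integers by remainder mod 9; there are 9 residue classes, each nonempty in this range.
Choosing one from each class (9 integers) avoids any shared remainder.
One more choice must repeat a class, so two differ by a multiple of 9. Hence 9 + 1 = 10.

10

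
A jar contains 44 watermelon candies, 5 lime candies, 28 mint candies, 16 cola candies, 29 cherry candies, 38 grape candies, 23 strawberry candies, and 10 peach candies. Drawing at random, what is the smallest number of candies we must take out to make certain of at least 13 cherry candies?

To avoid cherry candies as long as possible, exhaust the other 7 flavors first.
The worst case draws every non-cherry candy first: 44 + 5 + 28 + 16 + 38 + 23 + 10 = 164.
The next 13 draws are then forced to be cherry, giving 164 + 13 = 177.

177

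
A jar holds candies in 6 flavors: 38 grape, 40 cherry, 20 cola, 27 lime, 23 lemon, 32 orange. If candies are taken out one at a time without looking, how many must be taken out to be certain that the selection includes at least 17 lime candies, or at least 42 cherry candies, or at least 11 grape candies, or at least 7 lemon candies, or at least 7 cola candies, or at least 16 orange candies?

Each of the 6 flavors has its own threshold; avoid all of them simultaneously.
The worst case stops just short of every target: 10 grape, all 40 cherry, 6 cola, 16 lime, 6 lemon, 15 orange — 10 + 40 + 6 + 16 + 6 + 15 = 93 candies.
One more candy must push some flavor to its target, so 93 + 1 = 94.

94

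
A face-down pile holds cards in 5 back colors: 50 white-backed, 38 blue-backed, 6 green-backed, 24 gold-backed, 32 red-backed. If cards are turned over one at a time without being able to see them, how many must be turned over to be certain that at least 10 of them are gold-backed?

The worst case draws every non-gold-backed card first: 50 + 38 + 6 + 32 = 126.
The next 10 draws are then forced to be gold-backed, giving 126 + 10 = 136.

136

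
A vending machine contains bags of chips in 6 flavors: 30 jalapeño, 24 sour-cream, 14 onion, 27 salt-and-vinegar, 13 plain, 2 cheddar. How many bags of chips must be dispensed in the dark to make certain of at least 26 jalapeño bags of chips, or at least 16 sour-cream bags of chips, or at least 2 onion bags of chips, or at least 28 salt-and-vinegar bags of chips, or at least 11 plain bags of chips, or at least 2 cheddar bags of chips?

80

The worst case stops just short of every target: 25 jalapeño, 15 sour-cream, 1 onion, 27 salt-and-vinegar, 10 plain, 1 cheddar — 25 + 15 + 1 + 27 + 10 + 1 = 79 bags of chips.
One more bag of chips must push some flavor to its target, so 79 + 1 = 80.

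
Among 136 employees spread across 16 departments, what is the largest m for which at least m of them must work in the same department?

9

The 136 employees fall into 16 departments.
If each of the 16 departments held at most 8, the total would be at most 16 × 8 = 128 < 136, a contradiction.
So at least one holds ⌈136/16⌉ = 9.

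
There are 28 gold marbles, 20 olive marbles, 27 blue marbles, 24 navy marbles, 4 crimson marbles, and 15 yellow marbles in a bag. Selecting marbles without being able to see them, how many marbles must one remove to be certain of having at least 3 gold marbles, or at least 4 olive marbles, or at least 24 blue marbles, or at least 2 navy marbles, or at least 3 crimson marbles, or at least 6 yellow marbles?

The worst case stops just short of every target: 2 gold, 3 olive, 23 blue, 1 navy, 2 crimson, 5 yellow — 2 + 3 + 23 + 1 + 2 + 5 = 36 marbles.
One more marble must push some color to its target, so 36 + 1 = 37.

37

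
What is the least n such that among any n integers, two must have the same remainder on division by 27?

28

Two integers differ by a multiple of 27 exactly when they share a remainder mod 27.
There are 27 residue classes mod 27, so 27 integers can all lie in distinct classes.
One more integer must repeat a residue, giving a difference divisible by 27. So n = 27 + 1 = 28.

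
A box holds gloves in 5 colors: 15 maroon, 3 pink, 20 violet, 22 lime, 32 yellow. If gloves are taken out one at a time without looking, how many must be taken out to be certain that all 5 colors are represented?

The hardest color to obtain is pink: we could draw every other glove first — 92 − 3 = 89 gloves — without a single pink one.
The next draw must be pink, so 89 + 1 = 90.

90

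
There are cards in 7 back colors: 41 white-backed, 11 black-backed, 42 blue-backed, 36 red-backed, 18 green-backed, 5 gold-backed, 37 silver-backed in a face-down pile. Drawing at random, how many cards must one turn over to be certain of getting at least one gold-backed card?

186

To avoid gold-backed cards as long as possible, exhaust the other 6 back colors first.
The worst case draws every non-gold-backed card first: 41 + 11 + 42 + 36 + 18 + 37 = 185.
The next draw is then forced to be gold-backed, giving 185 + 1 = 186.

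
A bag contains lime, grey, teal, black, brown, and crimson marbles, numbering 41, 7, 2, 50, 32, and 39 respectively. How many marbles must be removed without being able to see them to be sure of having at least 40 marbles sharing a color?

Treat the 6 colors as pigeonholes.
In the worst case we take at most 39 of each color, but all 7 grey, all 2 teal, and all 32 brown (fewer than 39), giving 39 + 7 + 2 + 39 + 32 + 39 = 158.
One more marble then forces some color to 40, so 158 + 1 = 159.

159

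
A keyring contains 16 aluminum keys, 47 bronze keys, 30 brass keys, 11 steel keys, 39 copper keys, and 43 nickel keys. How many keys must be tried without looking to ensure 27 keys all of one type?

132

Treat the 6 types as pigeonholes.
In the worst case we take at most 26 of each type, but all 16 aluminum and all 11 steel (fewer than 26), giving 16 + 26 + 26 + 11 + 26 + 26 = 131.
One more key then forces some type to 27, so 131 + 1 = 132.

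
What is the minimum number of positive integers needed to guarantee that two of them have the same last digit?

There are 10 possible last digits acting as pigeonholes.
With 10 positive integers we could place one in each, avoiding any repeat.
One more forces some class to hold 2, so 10 + 1 = 11.

11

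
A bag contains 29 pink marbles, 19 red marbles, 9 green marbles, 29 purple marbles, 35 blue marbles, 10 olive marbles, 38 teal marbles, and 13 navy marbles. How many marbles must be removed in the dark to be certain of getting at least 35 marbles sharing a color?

In the worst case we take at most 34 of each color, but all 29 pink, all 19 red, all 9 green, all 29 purple, all 10 olive, and all 13 navy (fewer than 34), giving 29 + 19 + 9 + 29 + 34 + 10 + 34 + 13 = 177.
One more marble then forces some color to 35, so 177 + 1 = 178.

178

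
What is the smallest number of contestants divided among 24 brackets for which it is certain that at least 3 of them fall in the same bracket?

There are 24 brackets acting as pigeonholes.
With 24 × 2 = 48 contestants we could place exactly 2 in each, with no class reaching 3.
One more forces some class to hold 3, so 48 + 1 = 49.

49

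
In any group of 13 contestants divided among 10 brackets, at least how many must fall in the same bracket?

If each of the 10 brackets held at most 1, the total would be at most 10 × 1 = 10 < 13, a contradiction.
So at least one holds ⌈13/10⌉ = 2.

2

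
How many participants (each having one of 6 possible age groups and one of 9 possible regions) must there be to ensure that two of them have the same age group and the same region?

55

There are 6 × 9 = 54 (age group, region) combinations acting as pigeonholes.
With 54 participants we could place one in each, avoiding any repeat.
One more forces some (age group, region) pair to hold 2, so 54 + 1 = 55.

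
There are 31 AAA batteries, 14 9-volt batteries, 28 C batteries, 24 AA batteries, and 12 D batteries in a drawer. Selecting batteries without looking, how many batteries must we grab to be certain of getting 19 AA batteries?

To avoid AA batteries as long as possible, exhaust the other 4 types first.
The worst case draws every non-AA battery first: 31 + 14 + 28 + 12 = 85.
The next 19 draws are then forced to be AA, giving 85 + 19 = 104.

104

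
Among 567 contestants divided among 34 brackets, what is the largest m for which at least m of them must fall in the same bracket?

The 567 contestants fall into 34 brackets.
If each of the 34 brackets held at most 16, the total would be at most 34 × 16 = 544 < 567, a contradiction.
So at least one holds ⌈567/34⌉ = 17.

17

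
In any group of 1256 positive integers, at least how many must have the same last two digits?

There are 100 possible two-digit endings, which serve as the pigeonholes.
If each of the 100 possible two-digit endings held at most 12, the total would be at most 100 × 12 = 1200 < 1256, a contradiction.
So at least one holds ⌈1256/100⌉ = 13.

13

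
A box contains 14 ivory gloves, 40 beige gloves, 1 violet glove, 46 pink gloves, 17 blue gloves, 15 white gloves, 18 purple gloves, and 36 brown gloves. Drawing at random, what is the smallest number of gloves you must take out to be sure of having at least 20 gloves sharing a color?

In the worst case we take at most 19 of each color, but all 14 ivory, all 1 violet, all 17 blue, all 15 white, and all 18 purple (fewer than 19), giving 14 + 19 + 1 + 19 + 17 + 15 + 18 + 19 = 122.
One more glove then forces some color to 20, so 122 + 1 = 123.

123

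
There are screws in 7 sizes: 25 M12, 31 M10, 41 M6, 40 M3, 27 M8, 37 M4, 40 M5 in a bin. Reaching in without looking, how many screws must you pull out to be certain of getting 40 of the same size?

238

Treat the 7 sizes as pigeonholes.
In the worst case we take at most 39 of each size, but all 25 M12, all 31 M10, all 27 M8, and all 37 M4 (fewer than 39), giving 25 + 31 + 39 + 39 + 27 + 37 + 39 = 237.
One more screw then forces some size to 40, so 237 + 1 = 238.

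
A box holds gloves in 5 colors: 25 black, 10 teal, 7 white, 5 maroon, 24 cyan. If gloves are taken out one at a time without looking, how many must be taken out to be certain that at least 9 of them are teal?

70

To avoid teal gloves as long as possible, exhaust the other 4 colors first.
The worst case draws every non-teal glove first: 25 + 7 + 5 + 24 = 61.
The next 9 draws are then forced to be teal, giving 61 + 9 = 70.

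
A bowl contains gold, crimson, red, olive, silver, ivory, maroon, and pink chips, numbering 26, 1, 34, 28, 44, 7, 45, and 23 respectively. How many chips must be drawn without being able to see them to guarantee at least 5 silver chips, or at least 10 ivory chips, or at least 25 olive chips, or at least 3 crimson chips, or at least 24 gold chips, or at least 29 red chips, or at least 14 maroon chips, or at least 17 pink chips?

The worst case stops just short of every target: 23 gold, all 1 crimson, 28 red, 24 olive, 4 silver, all 7 ivory, 13 maroon, 16 pink — 23 + 1 + 28 + 24 + 4 + 7 + 13 + 16 = 116 chips.
One more chip must push some color to its target, so 116 + 1 = 117.

117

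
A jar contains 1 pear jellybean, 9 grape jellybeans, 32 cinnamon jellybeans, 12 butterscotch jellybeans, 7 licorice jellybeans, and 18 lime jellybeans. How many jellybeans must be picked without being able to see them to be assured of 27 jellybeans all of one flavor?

In the worst case we take at most 26 of each flavor, but all 1 pear, all 9 grape, all 12 butterscotch, all 7 licorice, and all 18 lime (fewer than 26), giving 1 + 9 + 26 + 12 + 7 + 18 = 73.
One more jellybean then forces some flavor to 27, so 73 + 1 = 74.

74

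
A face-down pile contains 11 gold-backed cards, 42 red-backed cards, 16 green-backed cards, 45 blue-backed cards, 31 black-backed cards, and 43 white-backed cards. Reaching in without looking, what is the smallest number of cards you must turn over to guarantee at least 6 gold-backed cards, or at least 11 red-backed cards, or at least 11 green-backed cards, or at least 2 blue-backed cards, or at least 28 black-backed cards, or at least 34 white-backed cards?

Each of the 6 back colors has its own threshold; avoid all of them simultaneously.
The worst case stops just short of every target: 5 gold-backed, 10 red-backed, 10 green-backed, 1 blue-backed, 27 black-backed, 33 white-backed — 5 + 10 + 10 + 1 + 27 + 33 = 86 cards.
One more card must push some back color to its target, so 86 + 1 = 87.

87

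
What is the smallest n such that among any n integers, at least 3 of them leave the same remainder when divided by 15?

There are 15 residue classes modulo 15 acting as pigeonholes.
With 15 × 2 = 30 integers we could place exactly 2 in each, with no class reaching 3.
One more forces some class to hold 3, so 30 + 1 = 31.

31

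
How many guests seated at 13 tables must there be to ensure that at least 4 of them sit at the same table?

40

There are 13 tables acting as pigeonholes.
With 13 × 3 = 39 guests we could place exactly 3 in each, with no class reaching 4.
One more forces some class to hold 4, so 39 + 1 = 40.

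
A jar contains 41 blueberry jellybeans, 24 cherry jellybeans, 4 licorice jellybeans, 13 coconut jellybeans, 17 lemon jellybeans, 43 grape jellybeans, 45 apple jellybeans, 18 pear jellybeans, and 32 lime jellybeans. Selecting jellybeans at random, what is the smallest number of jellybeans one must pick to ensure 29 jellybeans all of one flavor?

In the worst case we take at most 28 of each flavor, but all 24 cherry, all 4 licorice, all 13 coconut, all 17 lemon, and all 18 pear (fewer than 28), giving 28 + 24 + 4 + 13 + 17 + 28 + 28 + 18 + 28 = 188.
One more jellybean then forces some flavor to 29, so 188 + 1 = 189.

189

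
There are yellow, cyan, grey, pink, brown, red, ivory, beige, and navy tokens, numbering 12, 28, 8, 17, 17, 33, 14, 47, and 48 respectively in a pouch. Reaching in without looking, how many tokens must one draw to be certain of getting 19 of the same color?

Treat the 9 colors as pigeonholes.
In the worst case we take at most 18 of each color, but all 12 yellow, all 8 grey, all 17 pink, all 17 brown, and all 14 ivory (fewer than 18), giving 12 + 18 + 8 + 17 + 17 + 18 + 14 + 18 + 18 = 140.
One more token then forces some color to 19, so 140 + 1 = 141.

141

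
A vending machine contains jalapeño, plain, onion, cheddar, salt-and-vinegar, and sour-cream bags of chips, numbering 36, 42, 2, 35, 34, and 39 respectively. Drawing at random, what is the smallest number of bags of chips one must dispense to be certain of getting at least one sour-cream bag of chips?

150

The worst case draws every non-sour-cream bag of chips first: 36 + 42 + 2 + 35 + 34 = 149.
The next draw is then forced to be sour-cream, giving 149 + 1 = 150.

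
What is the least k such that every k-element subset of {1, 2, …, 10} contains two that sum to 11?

Partition {1, …, 10} into 5 pairs: {1,10}, {2,9}, …, {5,6}.
Choosing 5 integers — say the integers 1 through 5 — takes one from each pair and avoids the property.
Choosing 6 forces two into the same pair by pigeonhole, and those sum to 11. So 6.

6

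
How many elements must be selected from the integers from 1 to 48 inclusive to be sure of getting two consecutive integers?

25

Partition {1, …, 48} into 24 pairs: {1,2}, {3,4}, …, {47,48}.
Choosing 24 integers — say the 24 even numbers 2, 4, …, 48 — takes one from each pair and avoids the property.
Choosing 25 forces two into the same pair by pigeonhole, and those are consecutive. So 25.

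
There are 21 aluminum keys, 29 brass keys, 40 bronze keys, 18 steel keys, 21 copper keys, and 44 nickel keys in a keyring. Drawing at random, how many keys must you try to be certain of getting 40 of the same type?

168

In the worst case we take at most 39 of each type, but all 21 aluminum, all 29 brass, all 18 steel, and all 21 copper (fewer than 39), giving 21 + 29 + 39 + 18 + 21 + 39 = 167.
One more key then forces some type to 40, so 167 + 1 = 168.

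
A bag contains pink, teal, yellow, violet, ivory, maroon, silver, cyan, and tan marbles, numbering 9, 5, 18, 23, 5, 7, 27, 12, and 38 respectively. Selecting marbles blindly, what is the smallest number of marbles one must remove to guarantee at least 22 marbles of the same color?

120

Treat the 9 colors as pigeonholes.
In the worst case we take at most 21 of each color, but all 9 pink, all 5 teal, all 18 yellow, all 5 ivory, all 7 maroon, and all 12 cyan (fewer than 21), giving 9 + 5 + 18 + 21 + 5 + 7 + 21 + 12 + 21 = 119.
One more marble then forces some color to 22, so 119 + 1 = 120.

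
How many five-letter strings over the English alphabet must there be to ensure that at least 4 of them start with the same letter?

79

There are 26 possible first letters acting as pigeonholes.
With 26 × 3 = 78 five-letter strings over the English alphabet we could place exactly 3 in each, with no class reaching 4.
One more forces some class to hold 4, so 78 + 1 = 79.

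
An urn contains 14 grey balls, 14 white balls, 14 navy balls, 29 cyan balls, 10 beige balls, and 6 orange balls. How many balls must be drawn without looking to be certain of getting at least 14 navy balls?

To avoid navy balls as long as possible, exhaust the other 5 colors first.
The worst case draws every non-navy ball first: 14 + 14 + 29 + 10 + 6 = 73.
The next 14 draws are then forced to be navy, giving 73 + 14 = 87.

87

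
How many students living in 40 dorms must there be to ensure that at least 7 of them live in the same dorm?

241

There are 40 dorms acting as pigeonholes.
With 40 × 6 = 240 students we could place exactly 6 in each, with no class reaching 7.
One more forces some class to hold 7, so 240 + 1 = 241.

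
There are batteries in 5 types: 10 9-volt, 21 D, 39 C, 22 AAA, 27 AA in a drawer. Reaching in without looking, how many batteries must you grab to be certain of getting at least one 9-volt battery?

110

The worst case draws every non-9-volt battery first: 21 + 39 + 22 + 27 = 109.
The next draw is then forced to be 9-volt, giving 109 + 1 = 110.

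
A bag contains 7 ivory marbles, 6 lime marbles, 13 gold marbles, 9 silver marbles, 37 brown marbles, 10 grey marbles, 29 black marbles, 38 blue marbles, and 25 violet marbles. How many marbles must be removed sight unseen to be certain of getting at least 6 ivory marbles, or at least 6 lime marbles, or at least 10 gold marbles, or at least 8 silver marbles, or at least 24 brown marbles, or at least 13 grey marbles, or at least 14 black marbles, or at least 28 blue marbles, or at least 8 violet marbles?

Each of the 9 colors has its own threshold; avoid all of them simultaneously.
The worst case stops just short of every target: 5 ivory, 5 lime, 9 gold, 7 silver, 23 brown, all 10 grey, 13 black, 27 blue, 7 violet — 5 + 5 + 9 + 7 + 23 + 10 + 13 + 27 + 7 = 106 marbles.
One more marble must push some color to its target, so 106 + 1 = 107.

107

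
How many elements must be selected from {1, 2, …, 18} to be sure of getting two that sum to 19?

Partition {1, …, 18} into 9 pairs: {1,18}, {2,17}, …, {9,10}.
Choosing 9 integers — say the integers 1 through 9 — takes one from each pair and avoids the property.
Choosing 10 forces two into the same pair by pigeonhole, and those sum to 19. So 10.

10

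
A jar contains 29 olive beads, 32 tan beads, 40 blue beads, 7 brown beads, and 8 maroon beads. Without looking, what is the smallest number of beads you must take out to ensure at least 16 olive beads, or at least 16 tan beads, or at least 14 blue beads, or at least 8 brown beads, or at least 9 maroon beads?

The worst case stops just short of every target: 15 olive, 15 tan, 13 blue, 7 brown, 8 maroon — 15 + 15 + 13 + 7 + 8 = 58 beads.
One more bead must push some color to its target, so 58 + 1 = 59.

59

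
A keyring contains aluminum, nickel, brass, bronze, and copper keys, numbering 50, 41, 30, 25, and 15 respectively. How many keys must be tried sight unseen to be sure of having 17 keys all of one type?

80

In the worst case we take at most 16 of each type, but all 15 copper (fewer than 16), giving 16 + 16 + 16 + 16 + 15 = 79.
One more key then forces some type to 17, so 79 + 1 = 80.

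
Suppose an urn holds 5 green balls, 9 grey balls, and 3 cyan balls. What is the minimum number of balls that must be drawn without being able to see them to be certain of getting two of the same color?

The worst case takes 1 ball of each color without reaching 2 of any: 3 × 1 = 3.
The next ball must bring some color to 2, so 3 + 1 = 4.

4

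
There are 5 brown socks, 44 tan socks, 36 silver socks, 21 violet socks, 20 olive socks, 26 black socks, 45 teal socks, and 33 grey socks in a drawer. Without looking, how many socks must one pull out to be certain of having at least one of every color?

The hardest color to obtain is brown: we could draw every other sock first — 230 − 5 = 225 socks — without a single brown one.
The next draw must be brown, so 225 + 1 = 226.

226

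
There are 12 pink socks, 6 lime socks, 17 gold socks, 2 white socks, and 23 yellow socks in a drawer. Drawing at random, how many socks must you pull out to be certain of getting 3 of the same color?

11

The worst case takes 2 socks of each color without reaching 3 of any: 5 × 2 = 10.
The next sock must bring some color to 3, so 10 + 1 = 11.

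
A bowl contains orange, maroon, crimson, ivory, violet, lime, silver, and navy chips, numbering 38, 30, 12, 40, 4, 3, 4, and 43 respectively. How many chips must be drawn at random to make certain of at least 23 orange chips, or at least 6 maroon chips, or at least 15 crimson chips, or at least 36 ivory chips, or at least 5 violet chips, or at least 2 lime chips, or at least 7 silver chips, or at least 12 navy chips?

The worst case stops just short of every target: 22 orange, 5 maroon, all 12 crimson, 35 ivory, 4 violet, 1 lime, all 4 silver, 11 navy — 22 + 5 + 12 + 35 + 4 + 1 + 4 + 11 = 94 chips.
One more chip must push some color to its target, so 94 + 1 = 95.

95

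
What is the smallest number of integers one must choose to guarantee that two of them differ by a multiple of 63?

Use the pigeonhole principle on residue classes: two integers differ by a multiple of 63 exactly when they share a remainder mod 63.
There are 63 residue classes mod 63, so 63 integers can all lie in distinct classes.
One more integer must repeat a residue, giving a difference divisible by 63. So n = 63 + 1 = 64.

64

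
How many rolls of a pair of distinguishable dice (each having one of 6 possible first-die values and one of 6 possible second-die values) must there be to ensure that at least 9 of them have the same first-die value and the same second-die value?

There are 6 × 6 = 36 (first-die value, second-die value) combinations acting as pigeonholes.
With 36 × 8 = 288 rolls of a pair of distinguishable dice we could place exactly 8 in each, with no (first-die value, second-die value) pair reaching 9.
One more forces some (first-die value, second-die value) pair to hold 9, so 288 + 1 = 289.

289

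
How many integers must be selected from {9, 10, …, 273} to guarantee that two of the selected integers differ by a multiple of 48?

49

Group the integers by remainder mod 48; there are 48 residue classes, each nonempty in this range.
Choosing one from each class (48 integers) avoids any shared remainder.
One more choice must repeat a class, so two differ by a multiple of 48. Hence 48 + 1 = 49.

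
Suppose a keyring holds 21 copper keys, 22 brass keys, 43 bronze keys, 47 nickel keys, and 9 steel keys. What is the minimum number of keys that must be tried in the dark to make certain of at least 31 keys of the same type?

113

Treat the 5 types as pigeonholes.
In the worst case we take at most 30 of each type, but all 21 copper, all 22 brass, and all 9 steel (fewer than 30), giving 21 + 22 + 30 + 30 + 9 = 112.
One more key then forces some type to 31, so 112 + 1 = 113.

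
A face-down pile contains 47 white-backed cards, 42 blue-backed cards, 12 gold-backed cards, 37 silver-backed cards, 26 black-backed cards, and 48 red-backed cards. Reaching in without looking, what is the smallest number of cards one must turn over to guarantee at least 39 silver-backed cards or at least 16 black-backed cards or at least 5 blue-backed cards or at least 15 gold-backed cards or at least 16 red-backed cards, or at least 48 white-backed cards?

Each of the 6 back colors has its own threshold; avoid all of them simultaneously.
The worst case stops just short of every target: 47 white-backed, 4 blue-backed, all 12 gold-backed, all 37 silver-backed, 15 black-backed, 15 red-backed — 47 + 4 + 12 + 37 + 15 + 15 = 130 cards.
One more card must push some back color to its target, so 130 + 1 = 131.

131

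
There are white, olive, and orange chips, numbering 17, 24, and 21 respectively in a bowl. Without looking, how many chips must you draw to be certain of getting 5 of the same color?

The worst case takes 4 chips of each color without reaching 5 of any: 3 × 4 = 12.
The next chip must bring some color to 5, so 12 + 1 = 13.

13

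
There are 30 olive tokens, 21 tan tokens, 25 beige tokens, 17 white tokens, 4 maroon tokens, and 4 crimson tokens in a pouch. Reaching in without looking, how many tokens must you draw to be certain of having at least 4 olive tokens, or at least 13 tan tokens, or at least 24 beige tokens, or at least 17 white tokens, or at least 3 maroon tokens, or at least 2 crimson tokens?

58

Each of the 6 colors has its own threshold; avoid all of them simultaneously.
The worst case stops just short of every target: 3 olive, 12 tan, 23 beige, 16 white, 2 maroon, 1 crimson — 3 + 12 + 23 + 16 + 2 + 1 = 57 tokens.
One more token must push some color to its target, so 57 + 1 = 58.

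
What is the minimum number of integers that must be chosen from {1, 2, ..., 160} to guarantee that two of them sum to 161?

81

Partition {1, …, 160} into 80 pairs: {1,160}, {2,159}, …, {80,81}.
Choosing 80 integers — say the integers 1 through 80 — takes one from each pair and avoids the property.
Choosing 81 forces two into the same pair by pigeonhole, and those sum to 161. So 81.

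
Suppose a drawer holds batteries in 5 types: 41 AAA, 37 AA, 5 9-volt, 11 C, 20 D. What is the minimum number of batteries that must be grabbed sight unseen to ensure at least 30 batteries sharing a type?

95

Treat the 5 types as pigeonholes.
In the worst case we take at most 29 of each type, but all 5 9-volt, all 11 C, and all 20 D (fewer than 29), giving 29 + 29 + 5 + 11 + 20 = 94.
One more battery then forces some type to 30, so 94 + 1 = 95.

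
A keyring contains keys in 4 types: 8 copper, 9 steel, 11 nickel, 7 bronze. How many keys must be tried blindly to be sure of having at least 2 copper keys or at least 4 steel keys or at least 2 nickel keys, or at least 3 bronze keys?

8

The worst case stops just short of every target: 1 copper, 3 steel, 1 nickel, 2 bronze — 1 + 3 + 1 + 2 = 7 keys.
One more key must push some type to its target, so 7 + 1 = 8.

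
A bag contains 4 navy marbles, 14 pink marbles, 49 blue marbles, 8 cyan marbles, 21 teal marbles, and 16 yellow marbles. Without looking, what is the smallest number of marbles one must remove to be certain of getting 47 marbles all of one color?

110

In the worst case we take at most 46 of each color, but all 4 navy, all 14 pink, all 8 cyan, all 21 teal, and all 16 yellow (fewer than 46), giving 4 + 14 + 46 + 8 + 21 + 16 = 109.
One more marble then forces some color to 47, so 109 + 1 = 110.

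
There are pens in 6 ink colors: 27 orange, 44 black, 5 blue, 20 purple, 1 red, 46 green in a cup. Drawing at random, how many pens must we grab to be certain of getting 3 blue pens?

The worst case draws every non-blue pen first: 27 + 44 + 20 + 1 + 46 = 138.
The next 3 draws are then forced to be blue, giving 138 + 3 = 141.

141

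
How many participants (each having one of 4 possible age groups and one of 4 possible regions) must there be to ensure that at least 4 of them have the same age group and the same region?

49

There are 4 × 4 = 16 (age group, region) combinations acting as pigeonholes.
With 16 × 3 = 48 participants we could place exactly 3 in each, with no (age group, region) pair reaching 4.
One more forces some (age group, region) pair to hold 4, so 48 + 1 = 49.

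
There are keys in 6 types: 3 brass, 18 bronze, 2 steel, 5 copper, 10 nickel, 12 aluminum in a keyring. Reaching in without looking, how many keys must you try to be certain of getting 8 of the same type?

In the worst case we take at most 7 of each type, but all 3 brass, all 2 steel, and all 5 copper (fewer than 7), giving 3 + 7 + 2 + 5 + 7 + 7 = 31.
One more key then forces some type to 8, so 31 + 1 = 32.

32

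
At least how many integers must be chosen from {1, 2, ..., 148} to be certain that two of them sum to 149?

75

Partition {1, …, 148} into 74 pairs: {1,148}, {2,147}, …, {74,75}.
Choosing 74 integers — say the integers 1 through 74 — takes one from each pair and avoids the property.
Choosing 75 forces two into the same pair by pigeonhole, and those sum to 149. So 75.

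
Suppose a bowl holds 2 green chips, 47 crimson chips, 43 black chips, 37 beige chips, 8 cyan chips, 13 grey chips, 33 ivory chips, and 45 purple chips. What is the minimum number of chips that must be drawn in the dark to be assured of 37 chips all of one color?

Treat the 8 colors as pigeonholes.
In the worst case we take at most 36 of each color, but all 2 green, all 8 cyan, all 13 grey, and all 33 ivory (fewer than 36), giving 2 + 36 + 36 + 36 + 8 + 13 + 33 + 36 = 200.
One more chip then forces some color to 37, so 200 + 1 = 201.

201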